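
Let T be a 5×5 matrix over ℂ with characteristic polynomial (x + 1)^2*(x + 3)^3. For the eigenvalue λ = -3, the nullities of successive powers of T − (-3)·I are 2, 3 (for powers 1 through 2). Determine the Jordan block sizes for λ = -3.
Block sizes for λ = -3: [2, 1]

From the dimensions of kernels of powers, the number of Jordan blocks of size at least j is d_j − d_{j−1} where d_j = dim ker(N^j) (with d_0 = 0). Computing the differences gives [2, 1].
The number of blocks of size exactly k is (#blocks of size ≥ k) − (#blocks of size ≥ k + 1), so the partition is: 1 block(s) of size 1, 1 block(s) of size 2.
In nonincreasing order the block sizes are [2, 1].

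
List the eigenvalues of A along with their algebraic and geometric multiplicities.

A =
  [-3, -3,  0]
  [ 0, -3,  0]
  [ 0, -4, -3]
λ = -3: alg = 3, geom = 2

Step 1 — factor the characteristic polynomial to read off the algebraic multiplicities:
  χ_A(x) = (x + 3)^3

Step 2 — compute geometric multiplicities via the rank-nullity identity g(λ) = n − rank(A − λI):
  rank(A − (-3)·I) = 1, so dim ker(A − (-3)·I) = n − 1 = 2

Summary:
  λ = -3: algebraic multiplicity = 3, geometric multiplicity = 2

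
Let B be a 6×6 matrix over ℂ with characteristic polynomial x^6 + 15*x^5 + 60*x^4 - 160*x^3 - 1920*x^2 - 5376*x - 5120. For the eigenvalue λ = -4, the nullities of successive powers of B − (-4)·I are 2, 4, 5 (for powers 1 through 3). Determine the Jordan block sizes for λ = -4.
Block sizes for λ = -4: [3, 2]

From the dimensions of kernels of powers, the number of Jordan blocks of size at least j is d_j − d_{j−1} where d_j = dim ker(N^j) (with d_0 = 0). Computing the differences gives [2, 2, 1].
The number of blocks of size exactly k is (#blocks of size ≥ k) − (#blocks of size ≥ k + 1), so the partition is: 1 block(s) of size 2, 1 block(s) of size 3.
In nonincreasing order the block sizes are [3, 2].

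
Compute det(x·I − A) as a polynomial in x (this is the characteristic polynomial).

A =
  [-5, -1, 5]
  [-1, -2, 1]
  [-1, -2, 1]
x^3 + 6*x^2 + 9*x

Expanding det(x·I − A) (e.g. by cofactor expansion or by noting that A is similar to its Jordan form J, which has the same characteristic polynomial as A) gives
  χ_A(x) = x^3 + 6*x^2 + 9*x
which factors as x*(x + 3)^2. The eigenvalues (with algebraic multiplicities) are λ = -3 with multiplicity 2, λ = 0 with multiplicity 1.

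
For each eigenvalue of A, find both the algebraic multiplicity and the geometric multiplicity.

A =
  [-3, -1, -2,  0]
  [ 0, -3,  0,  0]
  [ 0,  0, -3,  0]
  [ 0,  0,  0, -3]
λ = -3: alg = 4, geom = 3

Step 1 — factor the characteristic polynomial to read off the algebraic multiplicities:
  χ_A(x) = (x + 3)^4

Step 2 — compute geometric multiplicities via the rank-nullity identity g(λ) = n − rank(A − λI):
  rank(A − (-3)·I) = 1, so dim ker(A − (-3)·I) = n − 1 = 3

Summary:
  λ = -3: algebraic multiplicity = 4, geometric multiplicity = 3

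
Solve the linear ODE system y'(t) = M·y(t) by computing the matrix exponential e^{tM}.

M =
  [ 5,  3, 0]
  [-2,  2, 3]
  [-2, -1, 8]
e^{tM} =
  [-3*t^2*exp(5*t) + exp(5*t), -9*t^2*exp(5*t)/2 + 3*t*exp(5*t), 9*t^2*exp(5*t)/2]
  [-2*t*exp(5*t), -3*t*exp(5*t) + exp(5*t), 3*t*exp(5*t)]
  [-2*t^2*exp(5*t) - 2*t*exp(5*t), -3*t^2*exp(5*t) - t*exp(5*t), 3*t^2*exp(5*t) + 3*t*exp(5*t) + exp(5*t)]

Strategy: write M = P · J · P⁻¹ where J is a Jordan canonical form, so e^{tM} = P · e^{tJ} · P⁻¹, and e^{tJ} can be computed block-by-block.

M has Jordan form
J =
  [5, 1, 0]
  [0, 5, 1]
  [0, 0, 5]
(up to reordering of blocks).

Per-block formulas:
  For a 3×3 Jordan block J_3(5): exp(t · J_3(5)) = e^(5t)·(I + t·N + (t^2/2)·N^2), where N is the 3×3 nilpotent shift.

After assembling e^{tJ} and conjugating by P, we get:

e^{tM} =
  [-3*t^2*exp(5*t) + exp(5*t), -9*t^2*exp(5*t)/2 + 3*t*exp(5*t), 9*t^2*exp(5*t)/2]
  [-2*t*exp(5*t), -3*t*exp(5*t) + exp(5*t), 3*t*exp(5*t)]
  [-2*t^2*exp(5*t) - 2*t*exp(5*t), -3*t^2*exp(5*t) - t*exp(5*t), 3*t^2*exp(5*t) + 3*t*exp(5*t) + exp(5*t)]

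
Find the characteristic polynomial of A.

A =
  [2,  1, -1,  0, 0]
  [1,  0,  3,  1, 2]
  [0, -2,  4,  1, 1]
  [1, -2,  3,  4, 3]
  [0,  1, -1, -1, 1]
x^5 - 11*x^4 + 48*x^3 - 104*x^2 + 112*x - 48

Expanding det(x·I − A) (e.g. by cofactor expansion or by noting that A is similar to its Jordan form J, which has the same characteristic polynomial as A) gives
  χ_A(x) = x^5 - 11*x^4 + 48*x^3 - 104*x^2 + 112*x - 48
which factors as (x - 3)*(x - 2)^4. The eigenvalues (with algebraic multiplicities) are λ = 2 with multiplicity 4, λ = 3 with multiplicity 1.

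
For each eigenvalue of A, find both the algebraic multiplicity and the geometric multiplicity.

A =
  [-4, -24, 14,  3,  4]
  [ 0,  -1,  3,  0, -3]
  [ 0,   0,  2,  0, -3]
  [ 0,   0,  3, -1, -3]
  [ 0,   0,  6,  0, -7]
λ = -4: alg = 2, geom = 1; λ = -1: alg = 3, geom = 3

Step 1 — factor the characteristic polynomial to read off the algebraic multiplicities:
  χ_A(x) = (x + 1)^3*(x + 4)^2

Step 2 — compute geometric multiplicities via the rank-nullity identity g(λ) = n − rank(A − λI):
  rank(A − (-4)·I) = 4, so dim ker(A − (-4)·I) = n − 4 = 1
  rank(A − (-1)·I) = 2, so dim ker(A − (-1)·I) = n − 2 = 3

Summary:
  λ = -4: algebraic multiplicity = 2, geometric multiplicity = 1
  λ = -1: algebraic multiplicity = 3, geometric multiplicity = 3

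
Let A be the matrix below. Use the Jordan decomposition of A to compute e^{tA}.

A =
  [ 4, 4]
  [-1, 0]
e^{tA} =
  [2*t*exp(2*t) + exp(2*t), 4*t*exp(2*t)]
  [-t*exp(2*t), -2*t*exp(2*t) + exp(2*t)]

Strategy: write A = P · J · P⁻¹ where J is a Jordan canonical form, so e^{tA} = P · e^{tJ} · P⁻¹, and e^{tJ} can be computed block-by-block.

A has Jordan form
J =
  [2, 1]
  [0, 2]
(up to reordering of blocks).

Per-block formulas:
  For a 2×2 Jordan block J_2(2): exp(t · J_2(2)) = e^(2t)·(I + t·N), where N is the 2×2 nilpotent shift.

After assembling e^{tJ} and conjugating by P, we get:

e^{tA} =
  [2*t*exp(2*t) + exp(2*t), 4*t*exp(2*t)]
  [-t*exp(2*t), -2*t*exp(2*t) + exp(2*t)]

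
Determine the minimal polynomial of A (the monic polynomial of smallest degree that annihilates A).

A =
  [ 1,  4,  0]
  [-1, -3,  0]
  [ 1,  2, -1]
x^2 + 2*x + 1

The characteristic polynomial is χ_A(x) = (x + 1)^3, so the eigenvalues are known. The minimal polynomial is
  m_A(x) = Π_λ (x − λ)^{k_λ}
where k_λ is the size of the *largest* Jordan block for λ (equivalently, the smallest k with (A − λI)^k v = 0 for every generalised eigenvector v of λ).

  λ = -1: largest Jordan block has size 2, contributing (x + 1)^2

So m_A(x) = (x + 1)^2 = x^2 + 2*x + 1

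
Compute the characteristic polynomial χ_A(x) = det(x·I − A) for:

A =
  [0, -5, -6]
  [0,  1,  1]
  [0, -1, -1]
x^3

Expanding det(x·I − A) (e.g. by cofactor expansion or by noting that A is similar to its Jordan form J, which has the same characteristic polynomial as A) gives
  χ_A(x) = x^3
which factors as x^3. The eigenvalues (with algebraic multiplicities) are λ = 0 with multiplicity 3.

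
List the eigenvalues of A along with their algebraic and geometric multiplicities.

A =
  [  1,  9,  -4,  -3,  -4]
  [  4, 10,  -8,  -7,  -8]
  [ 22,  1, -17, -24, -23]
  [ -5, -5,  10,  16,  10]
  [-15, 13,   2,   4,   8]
λ = -1: alg = 1, geom = 1; λ = 1: alg = 1, geom = 1; λ = 6: alg = 3, geom = 2

Step 1 — factor the characteristic polynomial to read off the algebraic multiplicities:
  χ_A(x) = (x - 6)^3*(x - 1)*(x + 1)

Step 2 — compute geometric multiplicities via the rank-nullity identity g(λ) = n − rank(A − λI):
  rank(A − (-1)·I) = 4, so dim ker(A − (-1)·I) = n − 4 = 1
  rank(A − (1)·I) = 4, so dim ker(A − (1)·I) = n − 4 = 1
  rank(A − (6)·I) = 3, so dim ker(A − (6)·I) = n − 3 = 2

Summary:
  λ = -1: algebraic multiplicity = 1, geometric multiplicity = 1
  λ = 1: algebraic multiplicity = 1, geometric multiplicity = 1
  λ = 6: algebraic multiplicity = 3, geometric multiplicity = 2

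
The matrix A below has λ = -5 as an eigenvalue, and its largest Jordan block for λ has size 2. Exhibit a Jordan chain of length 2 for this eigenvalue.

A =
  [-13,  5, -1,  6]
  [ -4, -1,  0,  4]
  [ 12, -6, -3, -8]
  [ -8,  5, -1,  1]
A Jordan chain for λ = -5 of length 2:
v_1 = (-3, 0, 6, -3)ᵀ
v_2 = (1, 1, 0, 0)ᵀ

Let N = A − (-5)·I. We want v_2 with N^2 v_2 = 0 but N^1 v_2 ≠ 0; then v_{j-1} := N · v_j for j = 2, …, 2.

Pick v_2 = (1, 1, 0, 0)ᵀ.
Then v_1 = N · v_2 = (-3, 0, 6, -3)ᵀ.

Sanity check: (A − (-5)·I) v_1 = (0, 0, 0, 0)ᵀ = 0. ✓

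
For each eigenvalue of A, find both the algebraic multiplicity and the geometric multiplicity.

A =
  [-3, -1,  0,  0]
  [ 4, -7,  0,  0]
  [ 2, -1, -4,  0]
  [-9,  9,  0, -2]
λ = -5: alg = 2, geom = 1; λ = -4: alg = 1, geom = 1; λ = -2: alg = 1, geom = 1

Step 1 — factor the characteristic polynomial to read off the algebraic multiplicities:
  χ_A(x) = (x + 2)*(x + 4)*(x + 5)^2

Step 2 — compute geometric multiplicities via the rank-nullity identity g(λ) = n − rank(A − λI):
  rank(A − (-5)·I) = 3, so dim ker(A − (-5)·I) = n − 3 = 1
  rank(A − (-4)·I) = 3, so dim ker(A − (-4)·I) = n − 3 = 1
  rank(A − (-2)·I) = 3, so dim ker(A − (-2)·I) = n − 3 = 1

Summary:
  λ = -5: algebraic multiplicity = 2, geometric multiplicity = 1
  λ = -4: algebraic multiplicity = 1, geometric multiplicity = 1
  λ = -2: algebraic multiplicity = 1, geometric multiplicity = 1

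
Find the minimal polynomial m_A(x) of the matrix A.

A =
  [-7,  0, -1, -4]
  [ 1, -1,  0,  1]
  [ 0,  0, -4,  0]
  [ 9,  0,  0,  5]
x^4 + 7*x^3 + 15*x^2 + 13*x + 4

The characteristic polynomial is χ_A(x) = (x + 1)^3*(x + 4), so the eigenvalues are known. The minimal polynomial is
  m_A(x) = Π_λ (x − λ)^{k_λ}
where k_λ is the size of the *largest* Jordan block for λ (equivalently, the smallest k with (A − λI)^k v = 0 for every generalised eigenvector v of λ).

  λ = -4: largest Jordan block has size 1, contributing (x + 4)
  λ = -1: largest Jordan block has size 3, contributing (x + 1)^3

So m_A(x) = (x + 1)^3*(x + 4) = x^4 + 7*x^3 + 15*x^2 + 13*x + 4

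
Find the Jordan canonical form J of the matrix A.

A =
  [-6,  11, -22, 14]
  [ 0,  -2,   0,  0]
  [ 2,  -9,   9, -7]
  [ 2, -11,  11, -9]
J_2(-2) ⊕ J_2(-2)

The characteristic polynomial is
  det(x·I − A) = x^4 + 8*x^3 + 24*x^2 + 32*x + 16 = (x + 2)^4

Eigenvalues and multiplicities (the geometric multiplicity of λ is n − rank(A − λI), which equals the number of Jordan blocks for λ):
  λ = -2: algebraic multiplicity = 4, geometric multiplicity = 2

Determining the block sizes for each eigenvalue:
  λ = -2: with am = 4 and gm = 2, the partition is not yet determined (e.g. several partitions of 4 into 2 parts exist). Let N = A − (-2)·I. Computing rank(N^1) = 2, rank(N^2) = 0; the number of blocks of size ≥ j is rank(N^{j−1}) − rank(N^j), giving [2, 2]. So we have 2 block(s) of size 2 → block sizes [2, 2]

Assembling the blocks gives a Jordan form
J =
  [-2,  1,  0,  0]
  [ 0, -2,  0,  0]
  [ 0,  0, -2,  1]
  [ 0,  0,  0, -2]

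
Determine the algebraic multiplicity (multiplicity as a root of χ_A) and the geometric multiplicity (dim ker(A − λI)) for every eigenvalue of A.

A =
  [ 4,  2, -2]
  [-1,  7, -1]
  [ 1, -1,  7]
λ = 6: alg = 3, geom = 2

Step 1 — factor the characteristic polynomial to read off the algebraic multiplicities:
  χ_A(x) = (x - 6)^3

Step 2 — compute geometric multiplicities via the rank-nullity identity g(λ) = n − rank(A − λI):
  rank(A − (6)·I) = 1, so dim ker(A − (6)·I) = n − 1 = 2

Summary:
  λ = 6: algebraic multiplicity = 3, geometric multiplicity = 2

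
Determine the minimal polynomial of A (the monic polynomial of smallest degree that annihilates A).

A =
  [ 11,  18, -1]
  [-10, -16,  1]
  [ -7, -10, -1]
x^3 + 6*x^2 + 12*x + 8

The characteristic polynomial is χ_A(x) = (x + 2)^3, so the eigenvalues are known. The minimal polynomial is
  m_A(x) = Π_λ (x − λ)^{k_λ}
where k_λ is the size of the *largest* Jordan block for λ (equivalently, the smallest k with (A − λI)^k v = 0 for every generalised eigenvector v of λ).

  λ = -2: largest Jordan block has size 3, contributing (x + 2)^3

So m_A(x) = (x + 2)^3 = x^3 + 6*x^2 + 12*x + 8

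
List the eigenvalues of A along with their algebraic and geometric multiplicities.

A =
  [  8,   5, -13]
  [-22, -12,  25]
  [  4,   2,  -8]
λ = -4: alg = 3, geom = 1

Step 1 — factor the characteristic polynomial to read off the algebraic multiplicities:
  χ_A(x) = (x + 4)^3

Step 2 — compute geometric multiplicities via the rank-nullity identity g(λ) = n − rank(A − λI):
  rank(A − (-4)·I) = 2, so dim ker(A − (-4)·I) = n − 2 = 1

Summary:
  λ = -4: algebraic multiplicity = 3, geometric multiplicity = 1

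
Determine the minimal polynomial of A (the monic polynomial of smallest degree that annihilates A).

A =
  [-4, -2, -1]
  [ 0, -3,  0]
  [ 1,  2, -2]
x^2 + 6*x + 9

The characteristic polynomial is χ_A(x) = (x + 3)^3, so the eigenvalues are known. The minimal polynomial is
  m_A(x) = Π_λ (x − λ)^{k_λ}
where k_λ is the size of the *largest* Jordan block for λ (equivalently, the smallest k with (A − λI)^k v = 0 for every generalised eigenvector v of λ).

  λ = -3: largest Jordan block has size 2, contributing (x + 3)^2

So m_A(x) = (x + 3)^2 = x^2 + 6*x + 9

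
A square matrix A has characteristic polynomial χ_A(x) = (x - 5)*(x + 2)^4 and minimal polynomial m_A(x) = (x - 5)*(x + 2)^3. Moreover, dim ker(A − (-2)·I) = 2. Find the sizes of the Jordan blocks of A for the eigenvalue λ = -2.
Block sizes for λ = -2: [3, 1]

Step 1 — from the characteristic polynomial, algebraic multiplicity of λ = -2 is 4. From dim ker(A − (-2)·I) = 2, there are exactly 2 Jordan blocks for λ = -2.
Step 2 — from the minimal polynomial, the factor (x + 2)^3 tells us the largest block for λ = -2 has size 3.
Step 3 — with total size 4, 2 blocks, and largest block 3, the block sizes (in nonincreasing order) are [3, 1].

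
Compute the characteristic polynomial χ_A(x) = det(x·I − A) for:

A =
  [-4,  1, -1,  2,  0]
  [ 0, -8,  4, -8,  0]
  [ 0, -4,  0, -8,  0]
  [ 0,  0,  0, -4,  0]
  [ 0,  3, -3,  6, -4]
x^5 + 20*x^4 + 160*x^3 + 640*x^2 + 1280*x + 1024

Expanding det(x·I − A) (e.g. by cofactor expansion or by noting that A is similar to its Jordan form J, which has the same characteristic polynomial as A) gives
  χ_A(x) = x^5 + 20*x^4 + 160*x^3 + 640*x^2 + 1280*x + 1024
which factors as (x + 4)^5. The eigenvalues (with algebraic multiplicities) are λ = -4 with multiplicity 5.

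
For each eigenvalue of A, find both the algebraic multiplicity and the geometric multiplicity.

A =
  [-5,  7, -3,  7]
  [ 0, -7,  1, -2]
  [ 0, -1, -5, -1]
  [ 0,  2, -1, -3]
λ = -5: alg = 4, geom = 2

Step 1 — factor the characteristic polynomial to read off the algebraic multiplicities:
  χ_A(x) = (x + 5)^4

Step 2 — compute geometric multiplicities via the rank-nullity identity g(λ) = n − rank(A − λI):
  rank(A − (-5)·I) = 2, so dim ker(A − (-5)·I) = n − 2 = 2

Summary:
  λ = -5: algebraic multiplicity = 4, geometric multiplicity = 2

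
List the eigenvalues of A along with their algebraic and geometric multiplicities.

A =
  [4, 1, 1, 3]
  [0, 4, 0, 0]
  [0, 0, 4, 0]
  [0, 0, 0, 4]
λ = 4: alg = 4, geom = 3

Step 1 — factor the characteristic polynomial to read off the algebraic multiplicities:
  χ_A(x) = (x - 4)^4

Step 2 — compute geometric multiplicities via the rank-nullity identity g(λ) = n − rank(A − λI):
  rank(A − (4)·I) = 1, so dim ker(A − (4)·I) = n − 1 = 3

Summary:
  λ = 4: algebraic multiplicity = 4, geometric multiplicity = 3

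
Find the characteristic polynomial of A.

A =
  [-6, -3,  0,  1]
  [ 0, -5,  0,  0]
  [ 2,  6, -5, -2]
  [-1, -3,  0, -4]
x^4 + 20*x^3 + 150*x^2 + 500*x + 625

Expanding det(x·I − A) (e.g. by cofactor expansion or by noting that A is similar to its Jordan form J, which has the same characteristic polynomial as A) gives
  χ_A(x) = x^4 + 20*x^3 + 150*x^2 + 500*x + 625
which factors as (x + 5)^4. The eigenvalues (with algebraic multiplicities) are λ = -5 with multiplicity 4.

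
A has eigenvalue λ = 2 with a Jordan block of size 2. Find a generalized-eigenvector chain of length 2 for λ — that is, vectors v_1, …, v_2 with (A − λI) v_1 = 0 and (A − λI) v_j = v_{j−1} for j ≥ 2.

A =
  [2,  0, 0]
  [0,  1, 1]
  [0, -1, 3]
A Jordan chain for λ = 2 of length 2:
v_1 = (0, -1, -1)ᵀ
v_2 = (0, 1, 0)ᵀ

Let N = A − (2)·I. We want v_2 with N^2 v_2 = 0 but N^1 v_2 ≠ 0; then v_{j-1} := N · v_j for j = 2, …, 2.

Pick v_2 = (0, 1, 0)ᵀ.
Then v_1 = N · v_2 = (0, -1, -1)ᵀ.

Sanity check: (A − (2)·I) v_1 = (0, 0, 0)ᵀ = 0. ✓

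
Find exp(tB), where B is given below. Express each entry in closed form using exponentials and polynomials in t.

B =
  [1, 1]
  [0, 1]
e^{tB} =
  [exp(t), t*exp(t)]
  [0, exp(t)]

Strategy: write B = P · J · P⁻¹ where J is a Jordan canonical form, so e^{tB} = P · e^{tJ} · P⁻¹, and e^{tJ} can be computed block-by-block.

B has Jordan form
J =
  [1, 1]
  [0, 1]
(up to reordering of blocks).

Per-block formulas:
  For a 2×2 Jordan block J_2(1): exp(t · J_2(1)) = e^(1t)·(I + t·N), where N is the 2×2 nilpotent shift.

After assembling e^{tJ} and conjugating by P, we get:

e^{tB} =
  [exp(t), t*exp(t)]
  [0, exp(t)]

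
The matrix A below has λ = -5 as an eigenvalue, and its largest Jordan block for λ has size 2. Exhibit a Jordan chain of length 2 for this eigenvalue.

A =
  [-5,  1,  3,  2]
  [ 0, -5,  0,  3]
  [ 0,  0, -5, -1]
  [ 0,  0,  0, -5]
A Jordan chain for λ = -5 of length 2:
v_1 = (1, 0, 0, 0)ᵀ
v_2 = (0, 1, 0, 0)ᵀ

Let N = A − (-5)·I. We want v_2 with N^2 v_2 = 0 but N^1 v_2 ≠ 0; then v_{j-1} := N · v_j for j = 2, …, 2.

Pick v_2 = (0, 1, 0, 0)ᵀ.
Then v_1 = N · v_2 = (1, 0, 0, 0)ᵀ.

Sanity check: (A − (-5)·I) v_1 = (0, 0, 0, 0)ᵀ = 0. ✓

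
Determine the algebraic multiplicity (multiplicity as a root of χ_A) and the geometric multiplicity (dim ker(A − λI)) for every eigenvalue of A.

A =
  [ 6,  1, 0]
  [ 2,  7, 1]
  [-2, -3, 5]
λ = 6: alg = 3, geom = 1

Step 1 — factor the characteristic polynomial to read off the algebraic multiplicities:
  χ_A(x) = (x - 6)^3

Step 2 — compute geometric multiplicities via the rank-nullity identity g(λ) = n − rank(A − λI):
  rank(A − (6)·I) = 2, so dim ker(A − (6)·I) = n − 2 = 1

Summary:
  λ = 6: algebraic multiplicity = 3, geometric multiplicity = 1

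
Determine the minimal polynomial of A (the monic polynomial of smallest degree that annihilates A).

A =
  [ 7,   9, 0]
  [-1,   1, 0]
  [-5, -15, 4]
x^2 - 8*x + 16

The characteristic polynomial is χ_A(x) = (x - 4)^3, so the eigenvalues are known. The minimal polynomial is
  m_A(x) = Π_λ (x − λ)^{k_λ}
where k_λ is the size of the *largest* Jordan block for λ (equivalently, the smallest k with (A − λI)^k v = 0 for every generalised eigenvector v of λ).

  λ = 4: largest Jordan block has size 2, contributing (x − 4)^2

So m_A(x) = (x - 4)^2 = x^2 - 8*x + 16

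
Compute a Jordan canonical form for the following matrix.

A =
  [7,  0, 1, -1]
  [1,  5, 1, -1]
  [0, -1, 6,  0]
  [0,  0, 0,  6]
J_3(6) ⊕ J_1(6)

The characteristic polynomial is
  det(x·I − A) = x^4 - 24*x^3 + 216*x^2 - 864*x + 1296 = (x - 6)^4

Eigenvalues and multiplicities (the geometric multiplicity of λ is n − rank(A − λI), which equals the number of Jordan blocks for λ):
  λ = 6: algebraic multiplicity = 4, geometric multiplicity = 2

Determining the block sizes for each eigenvalue:
  λ = 6: with am = 4 and gm = 2, the partition is not yet determined (e.g. several partitions of 4 into 2 parts exist). Let N = A − (6)·I. Computing rank(N^1) = 2, rank(N^2) = 1, rank(N^3) = 0; the number of blocks of size ≥ j is rank(N^{j−1}) − rank(N^j), giving [2, 1, 1]. So we have 1 block(s) of size 3, 1 block(s) of size 1 → block sizes [3, 1]

Assembling the blocks gives a Jordan form
J =
  [6, 1, 0, 0]
  [0, 6, 1, 0]
  [0, 0, 6, 0]
  [0, 0, 0, 6]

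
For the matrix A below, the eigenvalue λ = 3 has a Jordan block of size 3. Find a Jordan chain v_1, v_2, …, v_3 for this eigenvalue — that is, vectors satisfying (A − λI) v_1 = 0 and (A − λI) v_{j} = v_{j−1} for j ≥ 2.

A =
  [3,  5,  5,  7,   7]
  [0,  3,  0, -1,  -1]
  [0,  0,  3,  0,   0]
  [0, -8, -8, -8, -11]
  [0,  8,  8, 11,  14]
A Jordan chain for λ = 3 of length 3:
v_1 = (-5, 0, 0, 8, -8)ᵀ
v_2 = (7, -1, 0, -11, 11)ᵀ
v_3 = (0, 0, 0, 1, 0)ᵀ

Let N = A − (3)·I. We want v_3 with N^3 v_3 = 0 but N^2 v_3 ≠ 0; then v_{j-1} := N · v_j for j = 3, …, 2.

Pick v_3 = (0, 0, 0, 1, 0)ᵀ.
Then v_2 = N · v_3 = (7, -1, 0, -11, 11)ᵀ.
Then v_1 = N · v_2 = (-5, 0, 0, 8, -8)ᵀ.

Sanity check: (A − (3)·I) v_1 = (0, 0, 0, 0, 0)ᵀ = 0. ✓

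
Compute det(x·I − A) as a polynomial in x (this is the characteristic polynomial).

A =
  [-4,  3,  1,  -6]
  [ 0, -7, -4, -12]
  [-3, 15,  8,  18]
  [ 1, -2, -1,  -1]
x^4 + 4*x^3 + 6*x^2 + 4*x + 1

Expanding det(x·I − A) (e.g. by cofactor expansion or by noting that A is similar to its Jordan form J, which has the same characteristic polynomial as A) gives
  χ_A(x) = x^4 + 4*x^3 + 6*x^2 + 4*x + 1
which factors as (x + 1)^4. The eigenvalues (with algebraic multiplicities) are λ = -1 with multiplicity 4.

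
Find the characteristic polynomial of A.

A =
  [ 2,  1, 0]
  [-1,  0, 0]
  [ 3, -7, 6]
x^3 - 8*x^2 + 13*x - 6

Expanding det(x·I − A) (e.g. by cofactor expansion or by noting that A is similar to its Jordan form J, which has the same characteristic polynomial as A) gives
  χ_A(x) = x^3 - 8*x^2 + 13*x - 6
which factors as (x - 6)*(x - 1)^2. The eigenvalues (with algebraic multiplicities) are λ = 1 with multiplicity 2, λ = 6 with multiplicity 1.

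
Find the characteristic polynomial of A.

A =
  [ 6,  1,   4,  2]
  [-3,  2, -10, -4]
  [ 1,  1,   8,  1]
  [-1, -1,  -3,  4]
x^4 - 20*x^3 + 150*x^2 - 500*x + 625

Expanding det(x·I − A) (e.g. by cofactor expansion or by noting that A is similar to its Jordan form J, which has the same characteristic polynomial as A) gives
  χ_A(x) = x^4 - 20*x^3 + 150*x^2 - 500*x + 625
which factors as (x - 5)^4. The eigenvalues (with algebraic multiplicities) are λ = 5 with multiplicity 4.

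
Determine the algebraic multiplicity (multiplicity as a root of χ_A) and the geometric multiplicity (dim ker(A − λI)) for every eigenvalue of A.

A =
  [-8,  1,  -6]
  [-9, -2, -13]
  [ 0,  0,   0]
λ = -5: alg = 2, geom = 1; λ = 0: alg = 1, geom = 1

Step 1 — factor the characteristic polynomial to read off the algebraic multiplicities:
  χ_A(x) = x*(x + 5)^2

Step 2 — compute geometric multiplicities via the rank-nullity identity g(λ) = n − rank(A − λI):
  rank(A − (-5)·I) = 2, so dim ker(A − (-5)·I) = n − 2 = 1
  rank(A − (0)·I) = 2, so dim ker(A − (0)·I) = n − 2 = 1

Summary:
  λ = -5: algebraic multiplicity = 2, geometric multiplicity = 1
  λ = 0: algebraic multiplicity = 1, geometric multiplicity = 1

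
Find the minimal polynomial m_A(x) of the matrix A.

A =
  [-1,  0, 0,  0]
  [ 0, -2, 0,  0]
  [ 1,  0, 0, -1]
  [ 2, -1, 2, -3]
x^3 + 5*x^2 + 8*x + 4

The characteristic polynomial is χ_A(x) = (x + 1)^2*(x + 2)^2, so the eigenvalues are known. The minimal polynomial is
  m_A(x) = Π_λ (x − λ)^{k_λ}
where k_λ is the size of the *largest* Jordan block for λ (equivalently, the smallest k with (A − λI)^k v = 0 for every generalised eigenvector v of λ).

  λ = -2: largest Jordan block has size 2, contributing (x + 2)^2
  λ = -1: largest Jordan block has size 1, contributing (x + 1)

So m_A(x) = (x + 1)*(x + 2)^2 = x^3 + 5*x^2 + 8*x + 4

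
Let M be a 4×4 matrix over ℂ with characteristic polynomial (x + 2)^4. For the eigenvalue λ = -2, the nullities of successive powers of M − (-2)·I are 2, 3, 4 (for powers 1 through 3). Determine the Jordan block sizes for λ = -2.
Block sizes for λ = -2: [3, 1]

From the dimensions of kernels of powers, the number of Jordan blocks of size at least j is d_j − d_{j−1} where d_j = dim ker(N^j) (with d_0 = 0). Computing the differences gives [2, 1, 1].
The number of blocks of size exactly k is (#blocks of size ≥ k) − (#blocks of size ≥ k + 1), so the partition is: 1 block(s) of size 1, 1 block(s) of size 3.
In nonincreasing order the block sizes are [3, 1].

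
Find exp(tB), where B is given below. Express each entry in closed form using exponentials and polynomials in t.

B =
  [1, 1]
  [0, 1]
e^{tB} =
  [exp(t), t*exp(t)]
  [0, exp(t)]

Strategy: write B = P · J · P⁻¹ where J is a Jordan canonical form, so e^{tB} = P · e^{tJ} · P⁻¹, and e^{tJ} can be computed block-by-block.

B has Jordan form
J =
  [1, 1]
  [0, 1]
(up to reordering of blocks).

Per-block formulas:
  For a 2×2 Jordan block J_2(1): exp(t · J_2(1)) = e^(1t)·(I + t·N), where N is the 2×2 nilpotent shift.

After assembling e^{tJ} and conjugating by P, we get:

e^{tB} =
  [exp(t), t*exp(t)]
  [0, exp(t)]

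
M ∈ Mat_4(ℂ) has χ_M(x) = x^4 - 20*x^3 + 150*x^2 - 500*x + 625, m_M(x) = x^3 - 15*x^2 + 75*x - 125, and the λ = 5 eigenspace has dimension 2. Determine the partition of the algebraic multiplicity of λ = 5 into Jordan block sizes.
Block sizes for λ = 5: [3, 1]

Step 1 — from the characteristic polynomial, algebraic multiplicity of λ = 5 is 4. From dim ker(M − (5)·I) = 2, there are exactly 2 Jordan blocks for λ = 5.
Step 2 — from the minimal polynomial, the factor (x − 5)^3 tells us the largest block for λ = 5 has size 3.
Step 3 — with total size 4, 2 blocks, and largest block 3, the block sizes (in nonincreasing order) are [3, 1].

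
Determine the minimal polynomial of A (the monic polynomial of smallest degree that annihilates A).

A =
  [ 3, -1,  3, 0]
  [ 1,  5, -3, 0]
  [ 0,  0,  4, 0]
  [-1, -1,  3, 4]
x^2 - 8*x + 16

The characteristic polynomial is χ_A(x) = (x - 4)^4, so the eigenvalues are known. The minimal polynomial is
  m_A(x) = Π_λ (x − λ)^{k_λ}
where k_λ is the size of the *largest* Jordan block for λ (equivalently, the smallest k with (A − λI)^k v = 0 for every generalised eigenvector v of λ).

  λ = 4: largest Jordan block has size 2, contributing (x − 4)^2

So m_A(x) = (x - 4)^2 = x^2 - 8*x + 16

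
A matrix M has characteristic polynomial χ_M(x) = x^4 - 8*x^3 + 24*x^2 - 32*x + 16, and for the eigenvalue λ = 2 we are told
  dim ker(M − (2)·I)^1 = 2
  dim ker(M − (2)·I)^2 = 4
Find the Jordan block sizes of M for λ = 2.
Block sizes for λ = 2: [2, 2]

From the dimensions of kernels of powers, the number of Jordan blocks of size at least j is d_j − d_{j−1} where d_j = dim ker(N^j) (with d_0 = 0). Computing the differences gives [2, 2].
The number of blocks of size exactly k is (#blocks of size ≥ k) − (#blocks of size ≥ k + 1), so the partition is: 2 block(s) of size 2.
In nonincreasing order the block sizes are [2, 2].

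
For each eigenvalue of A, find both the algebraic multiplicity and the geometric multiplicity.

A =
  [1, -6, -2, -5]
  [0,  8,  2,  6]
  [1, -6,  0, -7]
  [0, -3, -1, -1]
λ = 2: alg = 4, geom = 2

Step 1 — factor the characteristic polynomial to read off the algebraic multiplicities:
  χ_A(x) = (x - 2)^4

Step 2 — compute geometric multiplicities via the rank-nullity identity g(λ) = n − rank(A − λI):
  rank(A − (2)·I) = 2, so dim ker(A − (2)·I) = n − 2 = 2

Summary:
  λ = 2: algebraic multiplicity = 4, geometric multiplicity = 2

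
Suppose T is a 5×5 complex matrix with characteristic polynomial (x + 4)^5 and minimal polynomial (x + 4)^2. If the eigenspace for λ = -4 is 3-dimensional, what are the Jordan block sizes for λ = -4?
Block sizes for λ = -4: [2, 2, 1]

Step 1 — from the characteristic polynomial, algebraic multiplicity of λ = -4 is 5. From dim ker(T − (-4)·I) = 3, there are exactly 3 Jordan blocks for λ = -4.
Step 2 — from the minimal polynomial, the factor (x + 4)^2 tells us the largest block for λ = -4 has size 2.
Step 3 — with total size 5, 3 blocks, and largest block 2, the block sizes (in nonincreasing order) are [2, 2, 1].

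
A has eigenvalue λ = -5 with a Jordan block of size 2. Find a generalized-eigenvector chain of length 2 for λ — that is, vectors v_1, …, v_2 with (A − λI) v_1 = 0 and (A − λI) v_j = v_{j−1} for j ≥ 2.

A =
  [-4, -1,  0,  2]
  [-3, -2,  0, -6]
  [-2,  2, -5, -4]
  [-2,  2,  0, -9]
A Jordan chain for λ = -5 of length 2:
v_1 = (1, -3, -2, -2)ᵀ
v_2 = (1, 0, 0, 0)ᵀ

Let N = A − (-5)·I. We want v_2 with N^2 v_2 = 0 but N^1 v_2 ≠ 0; then v_{j-1} := N · v_j for j = 2, …, 2.

Pick v_2 = (1, 0, 0, 0)ᵀ.
Then v_1 = N · v_2 = (1, -3, -2, -2)ᵀ.

Sanity check: (A − (-5)·I) v_1 = (0, 0, 0, 0)ᵀ = 0. ✓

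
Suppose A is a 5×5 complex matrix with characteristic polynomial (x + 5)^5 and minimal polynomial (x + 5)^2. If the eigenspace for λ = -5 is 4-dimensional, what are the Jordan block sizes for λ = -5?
Block sizes for λ = -5: [2, 1, 1, 1]

Step 1 — from the characteristic polynomial, algebraic multiplicity of λ = -5 is 5. From dim ker(A − (-5)·I) = 4, there are exactly 4 Jordan blocks for λ = -5.
Step 2 — from the minimal polynomial, the factor (x + 5)^2 tells us the largest block for λ = -5 has size 2.
Step 3 — with total size 5, 4 blocks, and largest block 2, the block sizes (in nonincreasing order) are [2, 1, 1, 1].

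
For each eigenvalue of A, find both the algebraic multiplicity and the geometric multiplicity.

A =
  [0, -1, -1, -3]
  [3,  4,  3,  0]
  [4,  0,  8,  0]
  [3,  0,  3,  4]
λ = 4: alg = 4, geom = 2

Step 1 — factor the characteristic polynomial to read off the algebraic multiplicities:
  χ_A(x) = (x - 4)^4

Step 2 — compute geometric multiplicities via the rank-nullity identity g(λ) = n − rank(A − λI):
  rank(A − (4)·I) = 2, so dim ker(A − (4)·I) = n − 2 = 2

Summary:
  λ = 4: algebraic multiplicity = 4, geometric multiplicity = 2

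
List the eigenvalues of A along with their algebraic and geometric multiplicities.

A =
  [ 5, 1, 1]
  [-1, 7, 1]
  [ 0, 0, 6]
λ = 6: alg = 3, geom = 2

Step 1 — factor the characteristic polynomial to read off the algebraic multiplicities:
  χ_A(x) = (x - 6)^3

Step 2 — compute geometric multiplicities via the rank-nullity identity g(λ) = n − rank(A − λI):
  rank(A − (6)·I) = 1, so dim ker(A − (6)·I) = n − 1 = 2

Summary:
  λ = 6: algebraic multiplicity = 3, geometric multiplicity = 2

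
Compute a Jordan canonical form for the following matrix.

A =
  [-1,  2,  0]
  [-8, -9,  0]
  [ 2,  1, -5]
J_2(-5) ⊕ J_1(-5)

The characteristic polynomial is
  det(x·I − A) = x^3 + 15*x^2 + 75*x + 125 = (x + 5)^3

Eigenvalues and multiplicities (the geometric multiplicity of λ is n − rank(A − λI), which equals the number of Jordan blocks for λ):
  λ = -5: algebraic multiplicity = 3, geometric multiplicity = 2

Determining the block sizes for each eigenvalue:
  λ = -5: 2 blocks summing to 3 forces exactly one block of size 2 and the rest size 1 → block sizes [2, 1]

Assembling the blocks gives a Jordan form
J =
  [-5,  1,  0]
  [ 0, -5,  0]
  [ 0,  0, -5]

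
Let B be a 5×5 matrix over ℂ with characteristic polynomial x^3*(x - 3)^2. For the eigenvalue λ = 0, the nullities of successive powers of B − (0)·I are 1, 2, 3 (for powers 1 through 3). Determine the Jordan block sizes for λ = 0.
Block sizes for λ = 0: [3]

From the dimensions of kernels of powers, the number of Jordan blocks of size at least j is d_j − d_{j−1} where d_j = dim ker(N^j) (with d_0 = 0). Computing the differences gives [1, 1, 1].
The number of blocks of size exactly k is (#blocks of size ≥ k) − (#blocks of size ≥ k + 1), so the partition is: 1 block(s) of size 3.
In nonincreasing order the block sizes are [3].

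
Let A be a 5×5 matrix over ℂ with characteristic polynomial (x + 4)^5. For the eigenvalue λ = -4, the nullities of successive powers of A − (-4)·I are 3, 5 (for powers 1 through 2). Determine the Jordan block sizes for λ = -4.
Block sizes for λ = -4: [2, 2, 1]

From the dimensions of kernels of powers, the number of Jordan blocks of size at least j is d_j − d_{j−1} where d_j = dim ker(N^j) (with d_0 = 0). Computing the differences gives [3, 2].
The number of blocks of size exactly k is (#blocks of size ≥ k) − (#blocks of size ≥ k + 1), so the partition is: 1 block(s) of size 1, 2 block(s) of size 2.
In nonincreasing order the block sizes are [2, 2, 1].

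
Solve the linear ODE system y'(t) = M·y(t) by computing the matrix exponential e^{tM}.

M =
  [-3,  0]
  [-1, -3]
e^{tM} =
  [exp(-3*t), 0]
  [-t*exp(-3*t), exp(-3*t)]

Strategy: write M = P · J · P⁻¹ where J is a Jordan canonical form, so e^{tM} = P · e^{tJ} · P⁻¹, and e^{tJ} can be computed block-by-block.

M has Jordan form
J =
  [-3,  1]
  [ 0, -3]
(up to reordering of blocks).

Per-block formulas:
  For a 2×2 Jordan block J_2(-3): exp(t · J_2(-3)) = e^(-3t)·(I + t·N), where N is the 2×2 nilpotent shift.

After assembling e^{tJ} and conjugating by P, we get:

e^{tM} =
  [exp(-3*t), 0]
  [-t*exp(-3*t), exp(-3*t)]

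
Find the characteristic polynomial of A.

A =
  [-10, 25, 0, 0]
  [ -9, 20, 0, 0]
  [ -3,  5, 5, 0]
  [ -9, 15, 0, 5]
x^4 - 20*x^3 + 150*x^2 - 500*x + 625

Expanding det(x·I − A) (e.g. by cofactor expansion or by noting that A is similar to its Jordan form J, which has the same characteristic polynomial as A) gives
  χ_A(x) = x^4 - 20*x^3 + 150*x^2 - 500*x + 625
which factors as (x - 5)^4. The eigenvalues (with algebraic multiplicities) are λ = 5 with multiplicity 4.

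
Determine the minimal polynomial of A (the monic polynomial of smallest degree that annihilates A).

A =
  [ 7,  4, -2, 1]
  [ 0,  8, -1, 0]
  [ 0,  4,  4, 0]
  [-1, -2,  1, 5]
x^3 - 18*x^2 + 108*x - 216

The characteristic polynomial is χ_A(x) = (x - 6)^4, so the eigenvalues are known. The minimal polynomial is
  m_A(x) = Π_λ (x − λ)^{k_λ}
where k_λ is the size of the *largest* Jordan block for λ (equivalently, the smallest k with (A − λI)^k v = 0 for every generalised eigenvector v of λ).

  λ = 6: largest Jordan block has size 3, contributing (x − 6)^3

So m_A(x) = (x - 6)^3 = x^3 - 18*x^2 + 108*x - 216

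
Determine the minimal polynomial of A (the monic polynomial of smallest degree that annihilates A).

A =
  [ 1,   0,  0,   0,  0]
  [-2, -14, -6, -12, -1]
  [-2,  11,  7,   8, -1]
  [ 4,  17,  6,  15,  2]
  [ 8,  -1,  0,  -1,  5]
x^4 - 13*x^3 + 60*x^2 - 112*x + 64

The characteristic polynomial is χ_A(x) = (x - 4)^3*(x - 1)^2, so the eigenvalues are known. The minimal polynomial is
  m_A(x) = Π_λ (x − λ)^{k_λ}
where k_λ is the size of the *largest* Jordan block for λ (equivalently, the smallest k with (A − λI)^k v = 0 for every generalised eigenvector v of λ).

  λ = 1: largest Jordan block has size 1, contributing (x − 1)
  λ = 4: largest Jordan block has size 3, contributing (x − 4)^3

So m_A(x) = (x - 4)^3*(x - 1) = x^4 - 13*x^3 + 60*x^2 - 112*x + 64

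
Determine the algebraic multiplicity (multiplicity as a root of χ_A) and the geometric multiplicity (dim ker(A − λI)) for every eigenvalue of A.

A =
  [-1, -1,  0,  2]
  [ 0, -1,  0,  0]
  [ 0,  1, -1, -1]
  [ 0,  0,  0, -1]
λ = -1: alg = 4, geom = 2

Step 1 — factor the characteristic polynomial to read off the algebraic multiplicities:
  χ_A(x) = (x + 1)^4

Step 2 — compute geometric multiplicities via the rank-nullity identity g(λ) = n − rank(A − λI):
  rank(A − (-1)·I) = 2, so dim ker(A − (-1)·I) = n − 2 = 2

Summary:
  λ = -1: algebraic multiplicity = 4, geometric multiplicity = 2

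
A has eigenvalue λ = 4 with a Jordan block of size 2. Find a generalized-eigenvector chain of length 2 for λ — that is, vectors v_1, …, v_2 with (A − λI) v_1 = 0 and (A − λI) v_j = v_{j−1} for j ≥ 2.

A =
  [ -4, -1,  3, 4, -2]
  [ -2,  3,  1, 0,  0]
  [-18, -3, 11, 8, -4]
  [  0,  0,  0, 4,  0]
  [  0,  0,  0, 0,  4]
A Jordan chain for λ = 4 of length 2:
v_1 = (-1, -1, -3, 0, 0)ᵀ
v_2 = (0, 1, 0, 0, 0)ᵀ

Let N = A − (4)·I. We want v_2 with N^2 v_2 = 0 but N^1 v_2 ≠ 0; then v_{j-1} := N · v_j for j = 2, …, 2.

Pick v_2 = (0, 1, 0, 0, 0)ᵀ.
Then v_1 = N · v_2 = (-1, -1, -3, 0, 0)ᵀ.

Sanity check: (A − (4)·I) v_1 = (0, 0, 0, 0, 0)ᵀ = 0. ✓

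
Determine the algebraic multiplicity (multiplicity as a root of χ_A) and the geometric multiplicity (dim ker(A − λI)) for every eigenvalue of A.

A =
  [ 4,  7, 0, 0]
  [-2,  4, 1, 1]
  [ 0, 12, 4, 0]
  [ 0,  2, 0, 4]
λ = 4: alg = 4, geom = 2

Step 1 — factor the characteristic polynomial to read off the algebraic multiplicities:
  χ_A(x) = (x - 4)^4

Step 2 — compute geometric multiplicities via the rank-nullity identity g(λ) = n − rank(A − λI):
  rank(A − (4)·I) = 2, so dim ker(A − (4)·I) = n − 2 = 2

Summary:
  λ = 4: algebraic multiplicity = 4, geometric multiplicity = 2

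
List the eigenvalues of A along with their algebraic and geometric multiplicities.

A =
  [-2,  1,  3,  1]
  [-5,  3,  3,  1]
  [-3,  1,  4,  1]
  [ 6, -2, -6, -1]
λ = 1: alg = 4, geom = 2

Step 1 — factor the characteristic polynomial to read off the algebraic multiplicities:
  χ_A(x) = (x - 1)^4

Step 2 — compute geometric multiplicities via the rank-nullity identity g(λ) = n − rank(A − λI):
  rank(A − (1)·I) = 2, so dim ker(A − (1)·I) = n − 2 = 2

Summary:
  λ = 1: algebraic multiplicity = 4, geometric multiplicity = 2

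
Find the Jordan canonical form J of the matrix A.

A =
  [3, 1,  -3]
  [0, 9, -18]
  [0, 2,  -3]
J_2(3) ⊕ J_1(3)

The characteristic polynomial is
  det(x·I − A) = x^3 - 9*x^2 + 27*x - 27 = (x - 3)^3

Eigenvalues and multiplicities (the geometric multiplicity of λ is n − rank(A − λI), which equals the number of Jordan blocks for λ):
  λ = 3: algebraic multiplicity = 3, geometric multiplicity = 2

Determining the block sizes for each eigenvalue:
  λ = 3: 2 blocks summing to 3 forces exactly one block of size 2 and the rest size 1 → block sizes [2, 1]

Assembling the blocks gives a Jordan form
J =
  [3, 1, 0]
  [0, 3, 0]
  [0, 0, 3]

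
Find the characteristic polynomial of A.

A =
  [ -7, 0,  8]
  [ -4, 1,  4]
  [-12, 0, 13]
x^3 - 7*x^2 + 11*x - 5

Expanding det(x·I − A) (e.g. by cofactor expansion or by noting that A is similar to its Jordan form J, which has the same characteristic polynomial as A) gives
  χ_A(x) = x^3 - 7*x^2 + 11*x - 5
which factors as (x - 5)*(x - 1)^2. The eigenvalues (with algebraic multiplicities) are λ = 1 with multiplicity 2, λ = 5 with multiplicity 1.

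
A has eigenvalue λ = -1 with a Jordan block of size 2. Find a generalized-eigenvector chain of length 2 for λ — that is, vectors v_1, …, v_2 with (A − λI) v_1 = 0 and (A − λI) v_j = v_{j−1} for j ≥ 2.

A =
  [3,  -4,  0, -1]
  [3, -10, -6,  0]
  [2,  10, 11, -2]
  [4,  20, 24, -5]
A Jordan chain for λ = -1 of length 2:
v_1 = (-8, -24, 32, 64)ᵀ
v_2 = (1, 3, 0, 0)ᵀ

Let N = A − (-1)·I. We want v_2 with N^2 v_2 = 0 but N^1 v_2 ≠ 0; then v_{j-1} := N · v_j for j = 2, …, 2.

Pick v_2 = (1, 3, 0, 0)ᵀ.
Then v_1 = N · v_2 = (-8, -24, 32, 64)ᵀ.

Sanity check: (A − (-1)·I) v_1 = (0, 0, 0, 0)ᵀ = 0. ✓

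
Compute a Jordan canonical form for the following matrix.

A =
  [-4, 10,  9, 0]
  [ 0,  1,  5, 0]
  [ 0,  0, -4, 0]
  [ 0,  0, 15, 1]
J_2(-4) ⊕ J_1(1) ⊕ J_1(1)

The characteristic polynomial is
  det(x·I − A) = x^4 + 6*x^3 + x^2 - 24*x + 16 = (x - 1)^2*(x + 4)^2

Eigenvalues and multiplicities (the geometric multiplicity of λ is n − rank(A − λI), which equals the number of Jordan blocks for λ):
  λ = -4: algebraic multiplicity = 2, geometric multiplicity = 1
  λ = 1: algebraic multiplicity = 2, geometric multiplicity = 2

Determining the block sizes for each eigenvalue:
  λ = -4: one block (gm = 1), so the single block has size am = 2 → block sizes [2]
  λ = 1: gm = am = 2, so every block has size 1 → block sizes [1, 1]

Assembling the blocks gives a Jordan form
J =
  [-4,  1, 0, 0]
  [ 0, -4, 0, 0]
  [ 0,  0, 1, 0]
  [ 0,  0, 0, 1]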